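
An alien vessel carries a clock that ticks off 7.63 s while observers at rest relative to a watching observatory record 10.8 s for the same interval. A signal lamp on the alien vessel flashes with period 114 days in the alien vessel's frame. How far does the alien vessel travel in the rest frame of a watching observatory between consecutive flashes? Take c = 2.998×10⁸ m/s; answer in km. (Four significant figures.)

From Δt = γΔτ: γ = 10.8/7.63 = 1.41547.
β = √(1 − 1/γ²) = 0.70773. Lab-frame period = γτ = 1.41547×114 days = 161.36 days. Distance = βc × γτ = 0.70773 × 2.998×10⁸ m/s × 13941504 s = 2.9581×10^15 m = 2.958×10^12 km.

2.958×10^12 km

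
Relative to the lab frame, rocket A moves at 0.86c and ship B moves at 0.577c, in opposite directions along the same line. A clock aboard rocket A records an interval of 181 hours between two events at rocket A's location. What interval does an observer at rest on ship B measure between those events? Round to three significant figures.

650 hours

Transform rocket A's velocity into ship B's frame: (0.86 + 0.577)/(1 + 0.86·0.577) = 1.437/1.49622, so the relative speed is 0.96042c.
γ for this relative speed: γ = 1/√(1 − 0.922407) = 3.59.
The clock on rocket A records proper time, so ship B measures Δt = γΔτ = 3.59 × 181 = 650 hours.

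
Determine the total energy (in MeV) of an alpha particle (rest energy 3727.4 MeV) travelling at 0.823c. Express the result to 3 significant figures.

Lorentz factor: γ = (1 − 0.677329)^(−1/2) = 1.7604.
Total energy: E = γmc² = 1.7604 × 3727.4 MeV = 6560 MeV.

6560 MeV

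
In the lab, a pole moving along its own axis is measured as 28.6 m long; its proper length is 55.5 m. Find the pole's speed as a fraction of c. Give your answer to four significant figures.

Length contraction gives γ = L₀/L = 55.5/28.6 = 1.9406.
β = √(1 − 1/γ²) = √0.734461 = 0.8570.

0.8570c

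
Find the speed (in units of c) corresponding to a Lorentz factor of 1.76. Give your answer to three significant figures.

β = √(1 − 1/γ²) = √(1 − 1/3.0976) = √0.677169 = 0.823.

0.823c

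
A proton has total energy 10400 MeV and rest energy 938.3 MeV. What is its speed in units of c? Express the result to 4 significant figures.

γ = E/(mc²) = 10400/938.3 = 11.084.
β = √(1 − 1/γ²) = √(1 − 0.00813967) = √0.99186033 = 0.9959.

0.9959c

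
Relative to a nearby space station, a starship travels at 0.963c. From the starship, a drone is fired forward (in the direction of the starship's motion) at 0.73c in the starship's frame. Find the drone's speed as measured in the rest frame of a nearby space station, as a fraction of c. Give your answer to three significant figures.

0.994c

In units of c, u = (u' + v)/(1 + u'v) with u' = 0.73 and v = 0.963.
Numerator: 0.73 + 0.963 = 1.693. Denominator: 1 + (0.73)(0.963) = 1.70299.
u = 1.693/1.70299 = 0.99413, so the speed is 0.994c.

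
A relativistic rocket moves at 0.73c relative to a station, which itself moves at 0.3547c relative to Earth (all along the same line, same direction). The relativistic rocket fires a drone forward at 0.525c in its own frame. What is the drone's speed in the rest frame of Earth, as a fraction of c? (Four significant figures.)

0.9547c

Apply u = (u'+v)/(1+u'v) twice. Drone in the station frame: (0.525+0.73)/(1+0.525·0.73) = 1.255/1.38325 = 0.90728c.
That velocity, transformed to the rest frame of Earth: (0.90728+0.3547)/(1+0.90728·0.3547) = 1.26198/1.321812216 = 0.95473c.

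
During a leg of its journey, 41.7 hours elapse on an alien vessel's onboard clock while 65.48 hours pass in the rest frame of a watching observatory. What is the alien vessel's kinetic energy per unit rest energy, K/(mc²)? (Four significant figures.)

The time-dilation ratio gives γ = 65.48/41.7 = 1.57026.
Since K = (γ−1)mc², K/(mc²) = 1.57026 − 1 = 0.5703.

0.5703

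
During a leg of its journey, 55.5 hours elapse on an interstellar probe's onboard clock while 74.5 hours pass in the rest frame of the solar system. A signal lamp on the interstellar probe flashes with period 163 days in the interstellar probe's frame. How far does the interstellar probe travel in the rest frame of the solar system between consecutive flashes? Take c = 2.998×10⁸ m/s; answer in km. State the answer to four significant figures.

γ = Δt/Δτ = 74.5/55.5 = 1.34234.
β = √(1 − 1/γ²) = 0.6671. Lab-frame period = γτ = 1.34234×163 days = 218.8 days. Distance = βc × γτ = 0.6671 × 2.998×10⁸ m/s × 18904320 s = 3.7808×10^15 m = 3.781×10^12 km.

3.781×10^12 km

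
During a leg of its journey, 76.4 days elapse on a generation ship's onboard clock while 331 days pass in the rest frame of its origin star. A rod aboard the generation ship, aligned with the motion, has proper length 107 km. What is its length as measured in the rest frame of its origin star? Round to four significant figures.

24.70 km

The time-dilation ratio gives γ = 331/76.4 = 4.33246.
L = L₀/γ = 107/4.33246 = 24.70 km.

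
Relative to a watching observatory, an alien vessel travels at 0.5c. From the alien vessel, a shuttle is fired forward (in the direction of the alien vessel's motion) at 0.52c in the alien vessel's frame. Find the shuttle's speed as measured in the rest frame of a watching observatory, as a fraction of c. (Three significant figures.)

0.810c

Relativistic velocity addition: u = (u' + v)/(1 + u'v/c²), with u' = 0.52c and v = 0.5c.
Numerator: 0.52 + 0.5 = 1.02. Denominator: 1 + (0.52)(0.5) = 1.26.
u = 1.02/1.26 = 0.80952, so the speed is 0.810c.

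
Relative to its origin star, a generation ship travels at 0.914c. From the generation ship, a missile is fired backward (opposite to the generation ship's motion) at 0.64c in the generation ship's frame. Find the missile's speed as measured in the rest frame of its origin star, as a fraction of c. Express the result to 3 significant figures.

0.660c

Relativistic velocity addition: u = (u' + v)/(1 + u'v/c²), with u' = −0.64c and v = 0.914c.
Numerator: −0.64 + 0.914 = 0.274. Denominator: 1 + (−0.64)(0.914) = 0.41504.
u = 0.274/0.41504 = 0.66018, so the speed is 0.660c.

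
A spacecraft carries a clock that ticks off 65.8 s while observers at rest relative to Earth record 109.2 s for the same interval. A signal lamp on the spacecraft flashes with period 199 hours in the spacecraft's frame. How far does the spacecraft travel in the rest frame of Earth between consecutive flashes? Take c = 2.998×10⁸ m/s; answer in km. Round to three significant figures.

γ = Δt/Δτ = 109.2/65.8 = 1.65957.
β = √(1 − 1/γ²) = 0.79807. Lab-frame period = γτ = 1.65957×199 hours = 330.25 hours. Distance = βc × γτ = 0.79807 × 2.998×10⁸ m/s × 1188900 s = 2.8446×10^14 m = 2.84×10^11 km.

2.84×10^11 km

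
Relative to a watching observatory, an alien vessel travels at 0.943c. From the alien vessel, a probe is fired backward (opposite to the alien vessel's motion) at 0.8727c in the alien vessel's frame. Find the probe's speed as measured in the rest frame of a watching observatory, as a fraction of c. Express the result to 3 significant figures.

0.397c

Relativistic velocity addition: u = (u' + v)/(1 + u'v/c²), with u' = −0.8727c and v = 0.943c.
Numerator: −0.8727 + 0.943 = 0.0703. Denominator: 1 + (−0.8727)(0.943) = 0.1770439.
u = 0.0703/0.1770439 = 0.39708, so the speed is 0.397c.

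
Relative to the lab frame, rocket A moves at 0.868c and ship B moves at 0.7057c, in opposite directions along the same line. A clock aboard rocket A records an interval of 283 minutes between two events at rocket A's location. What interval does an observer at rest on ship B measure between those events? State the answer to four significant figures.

Transform rocket A's velocity into ship B's frame: (0.868 + 0.7057)/(1 + 0.868·0.7057) = 1.5737/1.6125476, so the relative speed is 0.97591c.
γ for this relative speed: γ = 1/√(1 − 0.9524) = 4.5835.
Rocket A's interval is proper; time dilation gives Δt_B = γΔτ = 4.5835 × 283 minutes = 1297 minutes.

1297 minutes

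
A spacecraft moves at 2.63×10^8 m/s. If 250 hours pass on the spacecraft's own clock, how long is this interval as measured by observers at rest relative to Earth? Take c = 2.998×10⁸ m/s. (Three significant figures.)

521 hours

β = v/c = (2.63×10^8 m/s)/(2.998×10⁸ m/s) = 0.877252.
β² = 0.7695711, so γ = 1/√0.2304289 = 2.0832.
Time dilation: Δt = γ·Δτ = 2.0832 × 250 = 521 hours.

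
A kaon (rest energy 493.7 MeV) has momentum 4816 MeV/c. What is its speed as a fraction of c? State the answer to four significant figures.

0.9948c

pc/(mc²) = 4816/493.7 = 9.7549 = βγ = β/√(1−β²).
So β² = x²/(1 + x²) with x = 9.7549: x² = 95.1581, β² = 95.1581/96.1581 = 0.9896, β = 0.9948.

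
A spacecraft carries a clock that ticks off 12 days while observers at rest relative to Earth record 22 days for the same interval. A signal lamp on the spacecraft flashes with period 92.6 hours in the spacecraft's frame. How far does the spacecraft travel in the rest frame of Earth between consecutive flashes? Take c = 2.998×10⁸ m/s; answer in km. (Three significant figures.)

1.54×10^11 km

γ = Δt/Δτ = 22/12 = 1.83333.
β = √(1 − 1/γ²) = 0.83814. Lab-frame period = γτ = 1.83333×92.6 hours = 169.77 hours. Distance = βc × γτ = 0.83814 × 2.998×10⁸ m/s × 611172 s = 1.5357×10^14 m = 1.54×10^11 km.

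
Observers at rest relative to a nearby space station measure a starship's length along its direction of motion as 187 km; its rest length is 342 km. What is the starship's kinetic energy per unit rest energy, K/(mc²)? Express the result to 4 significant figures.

0.8289

γ = L₀/L = 342/187 = 1.82888.
K/(mc²) = γ − 1 = 1.82888 − 1 = 0.8289.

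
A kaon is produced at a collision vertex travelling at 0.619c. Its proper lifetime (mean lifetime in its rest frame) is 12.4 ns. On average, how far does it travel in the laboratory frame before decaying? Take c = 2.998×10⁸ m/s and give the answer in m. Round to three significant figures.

Lorentz factor: γ = (1 − 0.383161)^(−1/2) = 1.2733.
Lab-frame lifetime: Δt = γτ = 1.2733 × 12.4 ns = 15.789 ns.
Distance: d = vΔt = 0.619 × 2.998×10⁸ m/s × 1.5789×10^-8 s = 2.93 m.

2.93 m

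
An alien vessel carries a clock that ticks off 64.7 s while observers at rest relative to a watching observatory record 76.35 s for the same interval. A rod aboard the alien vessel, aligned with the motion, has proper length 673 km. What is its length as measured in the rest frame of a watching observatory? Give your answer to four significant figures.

From Δt = γΔτ: γ = 76.35/64.7 = 1.18006.
L = L₀/γ = 673/1.18006 = 570.3 km.

570.3 km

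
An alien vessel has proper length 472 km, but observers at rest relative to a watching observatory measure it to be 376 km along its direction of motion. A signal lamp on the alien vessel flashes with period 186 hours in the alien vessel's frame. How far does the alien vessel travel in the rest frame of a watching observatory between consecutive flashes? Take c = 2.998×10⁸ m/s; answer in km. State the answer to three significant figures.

1.52×10^11 km

γ = L₀/L = 472/376 = 1.25532.
β = √(1 − 1/γ²) = 0.60449. Lab-frame period = γτ = 1.25532×186 hours = 233.49 hours. Distance = βc × γτ = 0.60449 × 2.998×10⁸ m/s × 840564 s = 1.5233×10^14 m = 1.52×10^11 km.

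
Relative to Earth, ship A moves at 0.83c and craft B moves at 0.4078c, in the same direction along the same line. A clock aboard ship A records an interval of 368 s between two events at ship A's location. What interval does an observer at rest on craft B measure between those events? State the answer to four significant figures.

The velocity of ship A relative to craft B is (0.83 − 0.4078)c / (1 − 0.83×0.4078) = 0.63822c; relative speed 0.63822c.
γ for this relative speed: γ = 1/√(1 − 0.407325) = 1.2989.
The clock on ship A records proper time, so craft B measures Δt = γΔτ = 1.2989 × 368 = 478.0 s.

478.0 s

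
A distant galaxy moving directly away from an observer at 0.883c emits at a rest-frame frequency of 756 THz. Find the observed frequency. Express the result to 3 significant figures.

Relativistic Doppler (source moving away): f_obs = f_src · √((1−β)/(1+β)).
With β = 0.883: factor = √(0.117/1.883) = 0.24927.
f_obs = 756 × 0.24927 = 188 THz.

188 THz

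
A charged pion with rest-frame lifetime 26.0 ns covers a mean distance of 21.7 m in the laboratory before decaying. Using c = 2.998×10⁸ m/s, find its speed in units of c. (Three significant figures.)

0.941c

d = βγcτ ⇒ βγ = d/(cτ) = 21.70 m / (7.7948 m) = 2.7839.
β = (βγ)/√(1+(βγ)²) = 2.7839/√8.7501 = 0.941.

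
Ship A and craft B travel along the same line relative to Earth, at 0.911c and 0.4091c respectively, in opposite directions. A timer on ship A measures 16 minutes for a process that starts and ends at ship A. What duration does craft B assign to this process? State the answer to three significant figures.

58.4 minutes

Transform ship A's velocity into craft B's frame: (0.911 + 0.4091)/(1 + 0.911·0.4091) = 1.3201/1.3726901, so the relative speed is 0.96169c.
γ for this relative speed: γ = 1/√(1 − 0.924848) = 3.6478.
The clock on ship A records proper time, so craft B measures Δt = γΔτ = 3.6478 × 16 = 58.4 minutes.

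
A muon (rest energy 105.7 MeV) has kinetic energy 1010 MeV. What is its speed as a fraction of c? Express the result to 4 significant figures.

γ = 1 + K/(mc²) = 1 + 1010/105.7 = 10.555.
β = √(1 − 1/γ²) = √(1 − 0.00897601) = √0.99102399 = 0.9955.

0.9955c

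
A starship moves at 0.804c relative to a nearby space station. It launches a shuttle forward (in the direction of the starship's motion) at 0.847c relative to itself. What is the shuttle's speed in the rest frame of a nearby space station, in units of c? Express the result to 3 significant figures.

In units of c, u = (u' + v)/(1 + u'v) with u' = 0.847 and v = 0.804.
Numerator: 0.847 + 0.804 = 1.651. Denominator: 1 + (0.847)(0.804) = 1.680988.
u = 1.651/1.680988 = 0.98216, so the speed is 0.982c.

0.982c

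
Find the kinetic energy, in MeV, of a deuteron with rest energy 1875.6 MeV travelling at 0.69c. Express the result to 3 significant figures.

γ = 1/√(1 − β²) = 1/√(1 − 0.4761) = 1/√0.5239 = 1/0.723809 = 1.38158.
Kinetic energy: K = (γ − 1)mc² = (1.38158 − 1) × 1875.6 MeV = 0.38158 × 1875.6 = 716 MeV.

716 MeV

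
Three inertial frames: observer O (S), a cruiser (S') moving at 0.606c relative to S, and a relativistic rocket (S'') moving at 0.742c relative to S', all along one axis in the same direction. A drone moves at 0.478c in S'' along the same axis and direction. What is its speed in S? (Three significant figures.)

Apply u = (u'+v)/(1+u'v) twice. Drone in the cruiser frame: (0.478+0.742)/(1+0.478·0.742) = 1.22/1.354676 = 0.90058c.
That velocity, transformed to the rest frame of observer O: (0.90058+0.606)/(1+0.90058·0.606) = 1.50658/1.54575148 = 0.97466c.

0.975c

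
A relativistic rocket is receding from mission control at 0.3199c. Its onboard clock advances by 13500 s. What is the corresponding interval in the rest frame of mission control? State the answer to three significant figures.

14200 s

γ = 1/√(1 − β²) = 1/√(1 − 0.10233601) = 1/√0.89766399 = 1/0.947451 = 1.0555.
Time dilation: Δt = γ·Δτ = 1.0555 × 13500 = 14200 s.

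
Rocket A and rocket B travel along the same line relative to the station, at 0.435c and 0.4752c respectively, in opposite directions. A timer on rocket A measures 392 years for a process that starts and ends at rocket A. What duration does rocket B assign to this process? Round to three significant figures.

Transform rocket A's velocity into rocket B's frame: (0.435 + 0.4752)/(1 + 0.435·0.4752) = 0.9102/1.206712, so the relative speed is 0.75428c.
γ for this relative speed: γ = 1/√(1 − 0.568938) = 1.5231.
The clock on rocket A records proper time, so rocket B measures Δt = γΔτ = 1.5231 × 392 = 597 years.

597 years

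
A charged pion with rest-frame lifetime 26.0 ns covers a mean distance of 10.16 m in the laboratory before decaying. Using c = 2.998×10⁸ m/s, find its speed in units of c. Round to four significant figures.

0.7934c

d = βγcτ ⇒ βγ = d/(cτ) = 10.16 m / (7.7948 m) = 1.3034.
β = (βγ)/√(1+(βγ)²) = 1.3034/√2.69885 = 0.7934.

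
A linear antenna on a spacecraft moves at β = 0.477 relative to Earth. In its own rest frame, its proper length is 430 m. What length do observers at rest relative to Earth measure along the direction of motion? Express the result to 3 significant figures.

378 m

β² = 0.227529, so γ = 1/√0.772471 = 1.1378.
Length contraction: L = L₀/γ = 430/1.1378 = 378 m.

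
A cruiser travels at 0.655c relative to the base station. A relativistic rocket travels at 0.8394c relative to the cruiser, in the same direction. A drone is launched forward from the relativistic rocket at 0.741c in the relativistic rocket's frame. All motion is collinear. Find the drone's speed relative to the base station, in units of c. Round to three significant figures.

0.995c

First combine the drone and relativistic rocket (S''→S'): u₁ = (0.741 + 0.8394)/(1 + 0.741×0.8394) = 1.5804/1.6219954 = 0.97436.
Then combine with the cruiser (S'→S): u = (0.97436 + 0.655)/(1 + 0.97436×0.655) = 1.62936/1.6382058 = 0.9946.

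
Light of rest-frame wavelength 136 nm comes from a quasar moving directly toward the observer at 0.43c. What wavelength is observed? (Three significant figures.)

85.9 nm

Relativistic Doppler for wavelength: λ_obs = λ_src · √((1−β)/(1+β)).
With β = 0.43: factor = √(0.57/1.43) = 0.63135.
λ_obs = 136 × 0.63135 = 85.9 nm.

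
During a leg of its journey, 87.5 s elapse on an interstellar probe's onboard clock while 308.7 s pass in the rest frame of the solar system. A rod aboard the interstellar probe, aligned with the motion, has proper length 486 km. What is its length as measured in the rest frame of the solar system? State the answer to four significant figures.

γ = Δt/Δτ = 308.7/87.5 = 3.528.
L = L₀/γ = 486/3.528 = 137.8 km.

137.8 km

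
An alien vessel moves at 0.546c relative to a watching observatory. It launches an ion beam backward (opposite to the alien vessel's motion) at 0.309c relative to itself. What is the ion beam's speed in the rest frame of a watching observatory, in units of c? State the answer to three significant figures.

Relativistic velocity addition: u = (u' + v)/(1 + u'v/c²), with u' = −0.309c and v = 0.546c.
Numerator: −0.309 + 0.546 = 0.237. Denominator: 1 + (−0.309)(0.546) = 0.831286.
u = 0.237/0.831286 = 0.2851, so the speed is 0.285c.

0.285c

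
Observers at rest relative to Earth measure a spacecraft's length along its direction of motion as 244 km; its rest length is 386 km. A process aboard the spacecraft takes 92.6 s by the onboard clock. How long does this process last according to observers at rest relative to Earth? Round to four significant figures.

146.5 s

γ = L₀/L = 386/244 = 1.58197.
The same γ dilates the second interval: 1.58197 × 92.6 s = 146.5 s.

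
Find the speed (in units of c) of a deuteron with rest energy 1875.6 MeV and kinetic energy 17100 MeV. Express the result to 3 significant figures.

γ = 1 + K/(mc²) = 1 + 17100/1875.6 = 10.117.
β = √(1 − 1/γ²) = √(1 − 0.00977004) = √0.99022996 = 0.995.

0.995c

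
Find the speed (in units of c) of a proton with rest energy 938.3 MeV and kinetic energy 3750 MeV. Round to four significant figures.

K = (γ−1)mc², so γ = 1 + 3750/938.3 = 4.9966.
Then v/c = √(1 − γ⁻²) = √(1 − 0.0400545) = √0.9599455 = 0.9798.

0.9798c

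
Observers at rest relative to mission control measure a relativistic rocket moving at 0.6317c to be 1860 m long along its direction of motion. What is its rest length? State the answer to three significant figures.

β² = 0.39904489, so γ = 1/√0.60095511 = 1.29.
Proper length: L₀ = γ·L = 1.29 × 1860 = 2400 m.

2400 m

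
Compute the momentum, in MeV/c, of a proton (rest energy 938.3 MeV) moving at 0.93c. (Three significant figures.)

2370 MeV/c

Lorentz factor: γ = (1 − 0.8649)^(−1/2) = 2.7206.
Momentum: p = γβ·mc = 2.7206 × 0.93 × 938.3 MeV/c = 2370 MeV/c.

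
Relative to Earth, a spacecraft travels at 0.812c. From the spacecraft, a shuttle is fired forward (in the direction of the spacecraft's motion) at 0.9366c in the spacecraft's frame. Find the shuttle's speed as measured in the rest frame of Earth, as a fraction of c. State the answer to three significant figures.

In units of c, u = (u' + v)/(1 + u'v) with u' = 0.9366 and v = 0.812.
Numerator: 0.9366 + 0.812 = 1.7486. Denominator: 1 + (0.9366)(0.812) = 1.7605192.
u = 1.7486/1.7605192 = 0.99323, so the speed is 0.993c.

0.993c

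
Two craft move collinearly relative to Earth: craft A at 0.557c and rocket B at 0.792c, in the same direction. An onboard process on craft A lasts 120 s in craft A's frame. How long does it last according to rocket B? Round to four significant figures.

132.3 s

Transform craft A's velocity into rocket B's frame: (0.557 − 0.792)/(1 − 0.557·0.792) = −0.235/0.558856, so the relative speed is 0.4205c.
At |u| = 0.4205c, γ = (1 − 0.17682)^(−1/2) = 1.1022.
The clock on craft A records proper time, so rocket B measures Δt = γΔτ = 1.1022 × 120 = 132.3 s.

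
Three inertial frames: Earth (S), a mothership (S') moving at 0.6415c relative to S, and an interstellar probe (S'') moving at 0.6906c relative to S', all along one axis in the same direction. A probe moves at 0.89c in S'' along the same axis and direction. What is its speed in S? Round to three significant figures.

0.995c

First combine the probe and interstellar probe (S''→S'): u₁ = (0.89 + 0.6906)/(1 + 0.89×0.6906) = 1.5806/1.614634 = 0.97892.
Then combine with the mothership (S'→S): u = (0.97892 + 0.6415)/(1 + 0.97892×0.6415) = 1.62042/1.62797718 = 0.99536.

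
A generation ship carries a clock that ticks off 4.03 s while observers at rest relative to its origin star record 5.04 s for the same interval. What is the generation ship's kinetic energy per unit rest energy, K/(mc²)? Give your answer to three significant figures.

0.251

From Δt = γΔτ: γ = 5.04/4.03 = 1.25062.
K/(mc²) = γ − 1 = 1.25062 − 1 = 0.251.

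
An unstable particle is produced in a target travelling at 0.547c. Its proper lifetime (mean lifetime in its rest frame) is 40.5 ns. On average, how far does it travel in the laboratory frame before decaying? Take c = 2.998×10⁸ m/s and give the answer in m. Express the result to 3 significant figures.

γ = 1/√(1 − β²) = 1/√(1 − 0.299209) = 1/√0.700791 = 1/0.837133 = 1.1946.
Lab-frame lifetime: Δt = γτ = 1.1946 × 40.5 ns = 48.381 ns.
Distance: d = vΔt = 0.547 × 2.998×10⁸ m/s × 4.8381×10^-8 s = 7.93 m.

7.93 m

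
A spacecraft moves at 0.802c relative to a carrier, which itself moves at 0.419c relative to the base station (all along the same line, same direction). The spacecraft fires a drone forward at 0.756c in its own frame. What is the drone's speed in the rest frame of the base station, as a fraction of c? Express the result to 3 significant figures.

Compose velocities in two stages. Stage 1 (into S'): u₁ = (0.756+0.802)/(1+0.756×0.802) = 0.96992.
Stage 2 (into S): u = (0.96992+0.419)/(1+0.96992×0.419) = 0.98757, so the speed is 0.988c.

0.988c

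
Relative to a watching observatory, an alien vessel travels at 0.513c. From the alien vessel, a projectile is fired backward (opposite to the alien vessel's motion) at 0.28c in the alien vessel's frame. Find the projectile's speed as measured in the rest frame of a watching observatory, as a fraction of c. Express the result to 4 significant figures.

0.2721c

Relativistic velocity addition: u = (u' + v)/(1 + u'v/c²), with u' = −0.28c and v = 0.513c.
Numerator: −0.28 + 0.513 = 0.233. Denominator: 1 + (−0.28)(0.513) = 0.85636.
u = 0.233/0.85636 = 0.27208, so the speed is 0.2721c.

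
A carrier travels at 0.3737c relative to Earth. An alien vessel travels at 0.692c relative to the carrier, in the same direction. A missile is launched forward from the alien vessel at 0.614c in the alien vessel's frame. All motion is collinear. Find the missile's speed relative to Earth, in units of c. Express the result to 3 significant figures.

First combine the missile and alien vessel (S''→S'): u₁ = (0.614 + 0.692)/(1 + 0.614×0.692) = 1.306/1.424888 = 0.91656.
Then combine with the carrier (S'→S): u = (0.91656 + 0.3737)/(1 + 0.91656×0.3737) = 1.29026/1.342518472 = 0.96107.

0.961c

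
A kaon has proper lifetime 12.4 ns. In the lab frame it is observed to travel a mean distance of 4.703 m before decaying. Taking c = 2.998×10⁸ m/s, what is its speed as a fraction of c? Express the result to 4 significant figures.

0.7845c

Let x = d/(cτ) = 4.703 m / (2.998×10⁸ m/s × 1.240×10^-8 s) = 1.2651. Since d = βγcτ, x = βγ = β/√(1−β²).
Solving: β² = x²/(1+x²) = 1.60048/2.60048 = 0.615456, so β = 0.7845.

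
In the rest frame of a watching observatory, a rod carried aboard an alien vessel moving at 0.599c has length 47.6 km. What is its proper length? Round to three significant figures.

Lorentz factor: γ = (1 − 0.358801)^(−1/2) = 1.2488.
Proper length: L₀ = γ·L = 1.2488 × 47.6 = 59.4 km.

59.4 km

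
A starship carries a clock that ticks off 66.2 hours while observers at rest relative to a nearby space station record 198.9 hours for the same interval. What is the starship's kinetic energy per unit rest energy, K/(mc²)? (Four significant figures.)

From Δt = γΔτ: γ = 198.9/66.2 = 3.00453.
K/(mc²) = γ − 1 = 3.00453 − 1 = 2.005.

2.005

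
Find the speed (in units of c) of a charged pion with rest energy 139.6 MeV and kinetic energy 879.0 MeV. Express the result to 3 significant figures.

0.991c

K = (γ−1)mc², so γ = 1 + 879.0/139.6 = 7.2966.
Then v/c = √(1 − γ⁻²) = √(1 − 0.0187827) = √0.9812173 = 0.991.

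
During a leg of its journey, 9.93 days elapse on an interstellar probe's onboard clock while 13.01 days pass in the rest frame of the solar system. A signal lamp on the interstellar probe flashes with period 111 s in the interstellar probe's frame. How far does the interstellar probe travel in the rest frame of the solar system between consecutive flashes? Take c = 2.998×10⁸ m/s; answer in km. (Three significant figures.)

From Δt = γΔτ: γ = 13.01/9.93 = 1.31017.
β = √(1 − 1/γ²) = 0.64609. Lab-frame period = γτ = 1.31017×111 s = 145.43 s. Distance = βc × γτ = 0.64609 × 2.998×10⁸ m/s × 145.43 s = 2.8169×10^10 m = 2.82×10^7 km.

2.82×10^7 km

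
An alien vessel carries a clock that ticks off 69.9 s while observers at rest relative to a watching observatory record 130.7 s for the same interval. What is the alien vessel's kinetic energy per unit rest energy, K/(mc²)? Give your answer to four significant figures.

0.8698

From Δt = γΔτ: γ = 130.7/69.9 = 1.86981.
Since K = (γ−1)mc², K/(mc²) = 1.86981 − 1 = 0.8698.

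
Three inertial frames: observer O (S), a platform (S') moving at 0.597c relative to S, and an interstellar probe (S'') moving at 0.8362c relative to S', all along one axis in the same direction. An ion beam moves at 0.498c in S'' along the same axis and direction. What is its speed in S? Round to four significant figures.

0.9850c

Apply u = (u'+v)/(1+u'v) twice. Ion beam in the platform frame: (0.498+0.8362)/(1+0.498·0.8362) = 1.3342/1.4164276 = 0.94195c.
That velocity, transformed to the rest frame of observer O: (0.94195+0.597)/(1+0.94195·0.597) = 1.53895/1.56234415 = 0.98503c.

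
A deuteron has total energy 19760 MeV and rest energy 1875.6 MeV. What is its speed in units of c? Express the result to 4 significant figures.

Total energy E = γmc² gives γ = 19760/1875.6 = 10.535.
Hence β = √(1 − 1/γ²) = √(1 − 0.00901013) = √0.99098987 = 0.9955.

0.9955c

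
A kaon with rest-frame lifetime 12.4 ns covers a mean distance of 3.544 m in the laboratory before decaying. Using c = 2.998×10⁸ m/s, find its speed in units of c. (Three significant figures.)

d = βγcτ ⇒ βγ = d/(cτ) = 3.544 m / (3.71752 m) = 0.95332.
β = (βγ)/√(1+(βγ)²) = 0.95332/√1.908819 = 0.690.

0.690c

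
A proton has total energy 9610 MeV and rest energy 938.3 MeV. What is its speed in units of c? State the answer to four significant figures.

0.9952c

Total energy E = γmc² gives γ = 9610/938.3 = 10.242.
Hence β = √(1 − 1/γ²) = √(1 − 0.00953302) = √0.99046698 = 0.9952.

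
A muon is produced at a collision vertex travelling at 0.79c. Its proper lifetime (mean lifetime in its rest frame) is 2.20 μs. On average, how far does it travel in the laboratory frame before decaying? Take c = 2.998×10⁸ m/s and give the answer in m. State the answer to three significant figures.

Lorentz factor: γ = (1 − 0.6241)^(−1/2) = 1.631.
Lab-frame lifetime: Δt = γτ = 1.631 × 2.20 μs = 3.5882 μs.
Distance: d = vΔt = 0.79 × 2.998×10⁸ m/s × 3.5882×10^-6 s = 850 m.

850 m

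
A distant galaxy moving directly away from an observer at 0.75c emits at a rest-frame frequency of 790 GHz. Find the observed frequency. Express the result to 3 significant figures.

Relativistic Doppler (source moving away): f_obs = f_src · √((1−β)/(1+β)).
With β = 0.75: factor = √(0.25/1.75) = 0.37796.
f_obs = 790 × 0.37796 = 299 GHz.

299 GHz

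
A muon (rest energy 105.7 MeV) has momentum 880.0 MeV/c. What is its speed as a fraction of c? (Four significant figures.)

0.9929c

pc/(mc²) = 880.0/105.7 = 8.3254 = βγ = β/√(1−β²).
So β² = x²/(1 + x²) with x = 8.3254: x² = 69.3123, β² = 69.3123/70.3123 = 0.985778, β = 0.9929.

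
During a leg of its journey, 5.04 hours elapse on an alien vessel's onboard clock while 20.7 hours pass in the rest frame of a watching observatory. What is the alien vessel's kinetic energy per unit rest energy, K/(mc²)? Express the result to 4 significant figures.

3.107

The time-dilation ratio gives γ = 20.7/5.04 = 4.10714.
Since K = (γ−1)mc², K/(mc²) = 4.10714 − 1 = 3.107.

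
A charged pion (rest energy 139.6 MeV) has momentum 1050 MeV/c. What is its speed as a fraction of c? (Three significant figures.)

0.991c

βγ = pc/(mc²) = 1050/139.6 = 7.5215.
Since γ² = 1 + (βγ)² = 57.573, γ = √57.573 = 7.58769, and β = (βγ)/γ = 7.5215/7.58769 = 0.991.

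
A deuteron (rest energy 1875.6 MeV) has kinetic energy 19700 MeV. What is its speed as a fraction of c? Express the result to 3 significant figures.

0.996c

γ = 1 + K/(mc²) = 1 + 19700/1875.6 = 11.503.
β = √(1 − 1/γ²) = √(1 − 0.00755749) = √0.99244251 = 0.996.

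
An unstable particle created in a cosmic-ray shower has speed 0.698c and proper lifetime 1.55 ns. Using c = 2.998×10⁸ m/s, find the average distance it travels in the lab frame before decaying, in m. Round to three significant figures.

0.453 m

Lorentz factor: γ = (1 − 0.487204)^(−1/2) = 1.3965.
Lab-frame lifetime: Δt = γτ = 1.3965 × 1.55 ns = 2.1646 ns.
Distance: d = vΔt = 0.698 × 2.998×10⁸ m/s × 2.1646×10^-9 s = 0.453 m.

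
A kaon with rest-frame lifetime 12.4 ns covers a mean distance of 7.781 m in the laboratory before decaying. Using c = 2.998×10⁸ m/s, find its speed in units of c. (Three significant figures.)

d = βγcτ ⇒ βγ = d/(cτ) = 7.781 m / (3.71752 m) = 2.0931.
β = (βγ)/√(1+(βγ)²) = 2.0931/√5.38107 = 0.902.

0.902c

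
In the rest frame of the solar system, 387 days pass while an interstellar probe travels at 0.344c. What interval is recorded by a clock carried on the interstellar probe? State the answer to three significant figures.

Lorentz factor: γ = (1 − 0.118336)^(−1/2) = 1.065.
The interstellar probe's clock runs slow as seen from the solar system, so Δτ = Δt/γ = 387/1.065 = 363 days.

363 days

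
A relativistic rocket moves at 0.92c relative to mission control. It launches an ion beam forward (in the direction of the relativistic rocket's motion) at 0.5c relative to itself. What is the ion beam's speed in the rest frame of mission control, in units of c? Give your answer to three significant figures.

In units of c, u = (u' + v)/(1 + u'v) with u' = 0.5 and v = 0.92.
Numerator: 0.5 + 0.92 = 1.42. Denominator: 1 + (0.5)(0.92) = 1.46.
u = 1.42/1.46 = 0.9726, so the speed is 0.973c.

0.973c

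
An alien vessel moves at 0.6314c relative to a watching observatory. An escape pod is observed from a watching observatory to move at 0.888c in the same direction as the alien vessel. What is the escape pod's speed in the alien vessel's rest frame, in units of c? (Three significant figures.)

Transform to the alien vessel's frame: u' = (u − v)/(1 − uv/c²).
u' = (0.888 − 0.6314)/(1 − 0.888×0.6314) = 0.2566/0.4393168 = 0.58409.
Speed in the alien vessel's frame: 0.584c (in the same direction).

0.584c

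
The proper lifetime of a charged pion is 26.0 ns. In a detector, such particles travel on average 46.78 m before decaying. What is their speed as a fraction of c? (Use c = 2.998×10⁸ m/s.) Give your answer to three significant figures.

Lab distance = (lab lifetime)·v = γτ·βc, so βγ = d/(cτ) = 46.78/(2.998×10⁸ × 2.600×10^-8) = 6.0014.
With βγ = 6.0014: γ² = 1 + (βγ)² = 37.0168, and β = (βγ)/γ = 6.0014/6.08414 = 0.986.

0.986c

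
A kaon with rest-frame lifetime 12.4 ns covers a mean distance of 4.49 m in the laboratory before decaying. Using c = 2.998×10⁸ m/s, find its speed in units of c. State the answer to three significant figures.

0.770c

d = βγcτ ⇒ βγ = d/(cτ) = 4.490 m / (3.71752 m) = 1.2078.
β = (βγ)/√(1+(βγ)²) = 1.2078/√2.45878 = 0.770.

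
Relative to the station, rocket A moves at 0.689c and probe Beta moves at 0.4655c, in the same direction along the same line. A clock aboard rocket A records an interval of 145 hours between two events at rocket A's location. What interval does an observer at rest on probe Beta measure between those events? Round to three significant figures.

154 hours

The velocity of rocket A relative to probe Beta is (0.689 − 0.4655)c / (1 − 0.689×0.4655) = 0.32903c; relative speed 0.32903c.
γ for this relative speed: γ = 1/√(1 − 0.108261) = 1.059.
The clock on rocket A records proper time, so probe Beta measures Δt = γΔτ = 1.059 × 145 = 154 hours.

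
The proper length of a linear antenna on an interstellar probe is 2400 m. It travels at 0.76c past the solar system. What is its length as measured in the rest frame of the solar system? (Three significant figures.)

1560 m

With β = 0.76, γ = 1/√(1 − 0.76²) = 1/√0.4224 = 1.5386.
Length contraction: L = L₀/γ = 2400/1.5386 = 1560 m.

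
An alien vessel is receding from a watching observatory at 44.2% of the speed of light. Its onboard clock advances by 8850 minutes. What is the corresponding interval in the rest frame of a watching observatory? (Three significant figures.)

9870 minutes

Lorentz factor: γ = (1 − 0.195364)^(−1/2) = 1.1148.
Time dilation: Δt = γ·Δτ = 1.1148 × 8850 = 9870 minutes.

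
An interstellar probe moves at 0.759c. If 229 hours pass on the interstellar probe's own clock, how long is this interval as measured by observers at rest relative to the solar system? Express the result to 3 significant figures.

With β = 0.759, γ = 1/√(1 − 0.759²) = 1/√0.423919 = 1.5359.
Time dilation: Δt = γ·Δτ = 1.5359 × 229 = 352 hours.

352 hours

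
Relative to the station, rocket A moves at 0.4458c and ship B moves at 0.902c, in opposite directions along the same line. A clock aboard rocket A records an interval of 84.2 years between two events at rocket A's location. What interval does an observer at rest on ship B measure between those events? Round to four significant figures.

Speed of rocket A in ship B's frame: u = (v_A + v_B)/(1 + v_A v_B/c²) = (0.4458 + 0.902)/(1 + 0.4458×0.902) = 1.3478/1.4021116 = 0.96126; |u| = 0.96126c.
γ for this relative speed: γ = 1/√(1 − 0.924021) = 3.6279.
The clock on rocket A records proper time, so ship B measures Δt = γΔτ = 3.6279 × 84.2 = 305.5 years.

305.5 years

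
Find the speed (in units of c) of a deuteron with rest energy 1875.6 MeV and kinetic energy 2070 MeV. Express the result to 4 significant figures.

0.8798c

γ = 1 + K/(mc²) = 1 + 2070/1875.6 = 2.1036.
β = √(1 − 1/γ²) = √(1 − 0.225982) = √0.774018 = 0.8798.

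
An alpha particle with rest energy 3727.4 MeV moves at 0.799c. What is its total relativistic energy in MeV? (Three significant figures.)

γ = 1/√(1 − β²) = 1/√(1 − 0.638401) = 1/√0.361599 = 1/0.601331 = 1.663.
Total energy: E = γmc² = 1.663 × 3727.4 MeV = 6200 MeV.

6200 MeV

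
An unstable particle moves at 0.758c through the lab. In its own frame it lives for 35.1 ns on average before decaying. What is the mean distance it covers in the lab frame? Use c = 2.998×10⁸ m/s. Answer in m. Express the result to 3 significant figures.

12.2 m

Lorentz factor: γ = (1 − 0.574564)^(−1/2) = 1.5331.
Lab-frame lifetime: Δt = γτ = 1.5331 × 35.1 ns = 53.812 ns.
Distance: d = vΔt = 0.758 × 2.998×10⁸ m/s × 5.3812×10^-8 s = 12.2 m.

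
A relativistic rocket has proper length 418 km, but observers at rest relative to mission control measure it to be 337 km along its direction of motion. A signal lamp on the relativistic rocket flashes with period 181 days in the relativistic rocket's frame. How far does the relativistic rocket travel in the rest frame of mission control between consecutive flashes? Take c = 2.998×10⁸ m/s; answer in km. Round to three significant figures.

3.44×10^12 km

γ = L₀/L = 418/337 = 1.24036.
β = √(1 − 1/γ²) = 0.59162. Lab-frame period = γτ = 1.24036×181 days = 224.51 days. Distance = βc × γτ = 0.59162 × 2.998×10⁸ m/s × 19397664 s = 3.4405×10^15 m = 3.44×10^12 km.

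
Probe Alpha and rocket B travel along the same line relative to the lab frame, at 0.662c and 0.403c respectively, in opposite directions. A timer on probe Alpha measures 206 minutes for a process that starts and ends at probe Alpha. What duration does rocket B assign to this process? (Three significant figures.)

Speed of probe Alpha in rocket B's frame: u = (v_A + v_B)/(1 + v_A v_B/c²) = (0.662 + 0.403)/(1 + 0.662×0.403) = 1.065/1.266786 = 0.84071; |u| = 0.84071c.
At |u| = 0.84071c, γ = (1 − 0.706793)^(−1/2) = 1.8468.
The clock on probe Alpha records proper time, so rocket B measures Δt = γΔτ = 1.8468 × 206 = 380 minutes.

380 minutes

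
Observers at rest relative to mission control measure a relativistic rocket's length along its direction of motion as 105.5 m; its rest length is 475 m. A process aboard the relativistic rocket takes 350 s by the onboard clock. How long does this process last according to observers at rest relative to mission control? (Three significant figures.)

1580 s

From L = L₀/γ: γ = 475/105.5 = 4.50237.
The same γ dilates the second interval: 4.50237 × 350 s = 1580 s.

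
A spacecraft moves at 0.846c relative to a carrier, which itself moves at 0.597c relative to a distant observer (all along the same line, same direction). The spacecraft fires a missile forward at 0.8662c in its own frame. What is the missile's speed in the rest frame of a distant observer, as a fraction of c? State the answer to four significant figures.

0.9970c

Compose velocities in two stages. Stage 1 (into S'): u₁ = (0.8662+0.846)/(1+0.8662×0.846) = 0.98811.
Stage 2 (into S): u = (0.98811+0.597)/(1+0.98811×0.597) = 0.99699, so the speed is 0.9970c.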